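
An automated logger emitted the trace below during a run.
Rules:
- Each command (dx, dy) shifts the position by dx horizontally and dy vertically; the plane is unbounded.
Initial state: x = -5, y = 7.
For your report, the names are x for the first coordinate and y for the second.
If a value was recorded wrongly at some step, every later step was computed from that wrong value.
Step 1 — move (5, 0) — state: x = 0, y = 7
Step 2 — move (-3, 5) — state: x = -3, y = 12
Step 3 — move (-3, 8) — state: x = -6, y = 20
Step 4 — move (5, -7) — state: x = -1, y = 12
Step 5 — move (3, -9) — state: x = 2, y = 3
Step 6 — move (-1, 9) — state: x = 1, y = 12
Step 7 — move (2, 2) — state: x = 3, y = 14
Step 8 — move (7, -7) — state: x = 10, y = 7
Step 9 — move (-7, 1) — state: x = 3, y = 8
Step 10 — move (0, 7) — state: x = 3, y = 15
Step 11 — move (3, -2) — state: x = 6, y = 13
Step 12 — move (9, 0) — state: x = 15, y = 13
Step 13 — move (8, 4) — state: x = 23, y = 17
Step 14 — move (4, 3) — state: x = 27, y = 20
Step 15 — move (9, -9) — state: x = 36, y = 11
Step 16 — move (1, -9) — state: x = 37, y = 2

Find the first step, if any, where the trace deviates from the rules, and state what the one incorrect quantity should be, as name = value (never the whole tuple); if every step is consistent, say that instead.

step 4, y = 13

Recomputing the run from the initial state:
step 1: x = 0, y = 7
step 2: x = -3, y = 12
step 3: x = -6, y = 20
step 4: x = -1, y = 13
step 5: x = 2, y = 4
step 6: x = 1, y = 13
step 7: x = 3, y = 15
step 8: x = 10, y = 8
step 9: x = 3, y = 9
step 10: x = 3, y = 16
step 11: x = 6, y = 14
step 12: x = 15, y = 14
step 13: x = 23, y = 18
step 14: x = 27, y = 21
step 15: x = 36, y = 12
step 16: x = 37, y = 3
The first disagreement with the trace is at step 4, where the value should be y = 13.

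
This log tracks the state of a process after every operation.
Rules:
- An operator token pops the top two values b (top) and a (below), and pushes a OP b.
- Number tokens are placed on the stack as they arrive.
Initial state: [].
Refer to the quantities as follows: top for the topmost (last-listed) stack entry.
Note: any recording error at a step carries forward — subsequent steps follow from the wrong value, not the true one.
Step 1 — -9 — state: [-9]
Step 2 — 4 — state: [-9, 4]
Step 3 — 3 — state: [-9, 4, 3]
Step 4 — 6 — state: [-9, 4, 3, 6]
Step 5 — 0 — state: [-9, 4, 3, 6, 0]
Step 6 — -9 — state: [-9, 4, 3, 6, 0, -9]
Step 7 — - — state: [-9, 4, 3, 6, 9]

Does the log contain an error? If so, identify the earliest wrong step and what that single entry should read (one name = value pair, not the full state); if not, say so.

no error

Recomputing the run from the initial state:
step 1: [-9]
step 2: [-9, 4]
step 3: [-9, 4, 3]
step 4: [-9, 4, 3, 6]
step 5: [-9, 4, 3, 6, 0]
step 6: [-9, 4, 3, 6, 0, -9]
step 7: [-9, 4, 3, 6, 9]
This matches the log at every step.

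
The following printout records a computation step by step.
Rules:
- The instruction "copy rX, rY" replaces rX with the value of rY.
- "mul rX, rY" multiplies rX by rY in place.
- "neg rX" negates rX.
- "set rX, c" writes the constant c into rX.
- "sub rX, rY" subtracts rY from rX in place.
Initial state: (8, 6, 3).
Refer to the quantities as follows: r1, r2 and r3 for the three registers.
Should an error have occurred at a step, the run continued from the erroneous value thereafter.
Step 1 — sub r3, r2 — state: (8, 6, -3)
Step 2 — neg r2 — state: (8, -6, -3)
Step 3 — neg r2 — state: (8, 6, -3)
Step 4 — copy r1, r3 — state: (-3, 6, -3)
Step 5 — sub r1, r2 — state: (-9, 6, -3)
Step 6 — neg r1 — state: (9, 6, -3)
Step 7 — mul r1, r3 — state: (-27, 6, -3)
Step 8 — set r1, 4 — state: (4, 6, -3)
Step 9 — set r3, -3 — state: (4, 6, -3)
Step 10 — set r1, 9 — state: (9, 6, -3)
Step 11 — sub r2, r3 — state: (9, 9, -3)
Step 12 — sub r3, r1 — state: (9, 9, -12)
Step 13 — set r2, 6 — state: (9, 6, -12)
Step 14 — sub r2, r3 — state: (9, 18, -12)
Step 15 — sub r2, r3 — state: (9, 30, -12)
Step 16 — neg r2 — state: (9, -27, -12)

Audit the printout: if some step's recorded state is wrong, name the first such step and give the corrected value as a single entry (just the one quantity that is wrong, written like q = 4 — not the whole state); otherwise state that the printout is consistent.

step 16, r2 = -30

Step 1: r3 = 3 - 6 = -3 — agrees with the printout.
Step 2: r2 = -(6) = -6 — checks out.
Step 3: r2 = -(-6) = 6 — checks out.
Step 4: r1 = -3 — agrees with the printout.
Step 5: r1 = -3 - 6 = -9 — checks out.
Step 6: r1 = -(-9) = 9 — no discrepancy.
Step 7: r1 = 9 * -3 = -27 — exactly as logged.
Step 8: r1 = 4 — exactly as logged.
Step 9: r3 = -3 — same as recorded.
Step 10: r1 = 9 — agrees with the printout.
Step 11: r2 = 6 - -3 = 9 — confirmed correct.
Step 12: r3 = -3 - 9 = -12 — no discrepancy.
Step 13: r2 = 6 — matches.
Step 14: r2 = 6 - -12 = 18 — in agreement.
Step 15: r2 = 18 - -12 = 30 — no discrepancy.
Step 16: r2 = -(30) = -30 — this is not what the printout shows.
Step 16 is the first one off; corrected, r2 = -30.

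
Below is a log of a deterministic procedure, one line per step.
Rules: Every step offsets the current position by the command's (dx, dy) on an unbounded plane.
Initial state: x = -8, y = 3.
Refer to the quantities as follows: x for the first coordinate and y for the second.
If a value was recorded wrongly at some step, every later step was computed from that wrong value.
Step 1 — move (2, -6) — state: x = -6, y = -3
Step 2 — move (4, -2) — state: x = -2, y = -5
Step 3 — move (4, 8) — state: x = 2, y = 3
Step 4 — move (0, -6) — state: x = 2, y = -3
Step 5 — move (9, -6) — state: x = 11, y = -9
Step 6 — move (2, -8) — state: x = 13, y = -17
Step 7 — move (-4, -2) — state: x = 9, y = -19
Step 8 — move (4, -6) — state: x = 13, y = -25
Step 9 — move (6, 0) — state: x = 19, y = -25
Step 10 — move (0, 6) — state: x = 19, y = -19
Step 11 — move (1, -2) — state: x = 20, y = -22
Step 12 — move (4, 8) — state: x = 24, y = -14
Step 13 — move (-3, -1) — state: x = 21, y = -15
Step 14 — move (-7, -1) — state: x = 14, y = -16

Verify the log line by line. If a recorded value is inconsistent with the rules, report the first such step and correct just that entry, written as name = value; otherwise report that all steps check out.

Recomputing the run from the initial state:
step 1: x = -6, y = -3
step 2: x = -2, y = -5
step 3: x = 2, y = 3
step 4: x = 2, y = -3
step 5: x = 11, y = -9
step 6: x = 13, y = -17
step 7: x = 9, y = -19
step 8: x = 13, y = -25
step 9: x = 19, y = -25
step 10: x = 19, y = -19
step 11: x = 20, y = -21
step 12: x = 24, y = -13
step 13: x = 21, y = -14
step 14: x = 14, y = -15
The first disagreement with the log is at step 11, where the value should be y = -21.

step 11, y = -21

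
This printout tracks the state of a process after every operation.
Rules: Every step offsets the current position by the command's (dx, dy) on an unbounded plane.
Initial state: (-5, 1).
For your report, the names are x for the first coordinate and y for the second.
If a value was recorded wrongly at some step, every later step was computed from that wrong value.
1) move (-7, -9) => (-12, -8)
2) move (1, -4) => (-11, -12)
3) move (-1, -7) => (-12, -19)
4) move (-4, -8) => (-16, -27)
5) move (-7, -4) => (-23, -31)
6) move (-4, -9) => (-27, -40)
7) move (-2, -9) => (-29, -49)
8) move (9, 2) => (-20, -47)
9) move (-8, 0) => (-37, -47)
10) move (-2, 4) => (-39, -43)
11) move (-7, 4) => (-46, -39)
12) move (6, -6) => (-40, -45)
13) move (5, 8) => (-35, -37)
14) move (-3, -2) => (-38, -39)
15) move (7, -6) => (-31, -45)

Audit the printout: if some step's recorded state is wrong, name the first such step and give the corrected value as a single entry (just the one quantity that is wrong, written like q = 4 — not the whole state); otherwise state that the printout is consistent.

step 9, x = -28

Step 1: x = -5 + (-7) = -12, y = 1 + (-9) = -8 — agrees with the printout.
Step 2: x = -12 + (1) = -11, y = -8 + (-4) = -12 — verified.
Step 3: x = -11 + (-1) = -12, y = -12 + (-7) = -19 — consistent with the printout.
Step 4: x = -12 + (-4) = -16, y = -19 + (-8) = -27 — confirmed correct.
Step 5: x = -16 + (-7) = -23, y = -27 + (-4) = -31 — in agreement.
Step 6: x = -23 + (-4) = -27, y = -31 + (-9) = -40 — checks out.
Step 7: x = -27 + (-2) = -29, y = -40 + (-9) = -49 — exactly as logged.
Step 8: x = -29 + (9) = -20, y = -49 + (2) = -47 — exactly as logged.
Step 9: x = -20 + (-8) = -28, y = -47 + (0) = -47 — the recorded entry deviates here.
So the first discrepancy is step 9, where the right value is x = -28.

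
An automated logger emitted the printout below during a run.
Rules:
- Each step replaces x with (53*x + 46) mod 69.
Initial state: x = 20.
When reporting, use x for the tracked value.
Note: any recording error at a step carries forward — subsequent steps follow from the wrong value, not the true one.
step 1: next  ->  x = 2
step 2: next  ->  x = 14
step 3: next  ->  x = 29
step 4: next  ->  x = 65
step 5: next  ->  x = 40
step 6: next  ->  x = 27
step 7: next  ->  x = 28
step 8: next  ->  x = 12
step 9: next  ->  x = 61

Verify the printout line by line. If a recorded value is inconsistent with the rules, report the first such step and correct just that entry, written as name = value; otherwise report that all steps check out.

step 5, x = 41

Recomputing the run from the initial state:
step 1: x = 2
step 2: x = 14
step 3: x = 29
step 4: x = 65
step 5: x = 41
step 6: x = 11
step 7: x = 8
step 8: x = 56
step 9: x = 47
The first disagreement with the printout is at step 5, where the value should be x = 41.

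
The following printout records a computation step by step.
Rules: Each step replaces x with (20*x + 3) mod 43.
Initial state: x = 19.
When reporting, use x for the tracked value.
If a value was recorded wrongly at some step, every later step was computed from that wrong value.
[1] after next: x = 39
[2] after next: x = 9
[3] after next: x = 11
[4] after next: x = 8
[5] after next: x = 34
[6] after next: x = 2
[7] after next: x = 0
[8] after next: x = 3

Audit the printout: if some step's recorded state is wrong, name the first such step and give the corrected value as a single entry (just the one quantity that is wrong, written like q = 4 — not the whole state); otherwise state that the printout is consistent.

step 6, x = 38

Step 1: x = (20*19 + 3) mod 43 = 39 — no discrepancy.
Step 2: x = (20*39 + 3) mod 43 = 9 — consistent with the printout.
Step 3: x = (20*9 + 3) mod 43 = 11 — no discrepancy.
Step 4: x = (20*11 + 3) mod 43 = 8 — verified.
Step 5: x = (20*8 + 3) mod 43 = 34 — matches.
Step 6: x = (20*34 + 3) mod 43 = 38 — first mismatch against the printout.
The audit stops at step 6: the recorded entry is wrong and should be x = 38.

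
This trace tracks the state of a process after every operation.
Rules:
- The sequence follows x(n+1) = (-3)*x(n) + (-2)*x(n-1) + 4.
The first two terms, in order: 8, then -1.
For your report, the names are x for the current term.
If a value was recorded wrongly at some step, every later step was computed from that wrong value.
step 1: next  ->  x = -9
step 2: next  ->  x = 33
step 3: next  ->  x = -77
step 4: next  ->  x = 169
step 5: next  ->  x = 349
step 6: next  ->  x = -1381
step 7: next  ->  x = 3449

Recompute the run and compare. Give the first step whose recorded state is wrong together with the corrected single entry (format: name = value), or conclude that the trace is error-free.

Recomputing the run from the initial state:
step 1: x = -9
step 2: x = 33
step 3: x = -77
step 4: x = 169
step 5: x = -349
step 6: x = 713
step 7: x = -1437
The first disagreement with the trace is at step 5, where the value should be x = -349.

step 5, x = -349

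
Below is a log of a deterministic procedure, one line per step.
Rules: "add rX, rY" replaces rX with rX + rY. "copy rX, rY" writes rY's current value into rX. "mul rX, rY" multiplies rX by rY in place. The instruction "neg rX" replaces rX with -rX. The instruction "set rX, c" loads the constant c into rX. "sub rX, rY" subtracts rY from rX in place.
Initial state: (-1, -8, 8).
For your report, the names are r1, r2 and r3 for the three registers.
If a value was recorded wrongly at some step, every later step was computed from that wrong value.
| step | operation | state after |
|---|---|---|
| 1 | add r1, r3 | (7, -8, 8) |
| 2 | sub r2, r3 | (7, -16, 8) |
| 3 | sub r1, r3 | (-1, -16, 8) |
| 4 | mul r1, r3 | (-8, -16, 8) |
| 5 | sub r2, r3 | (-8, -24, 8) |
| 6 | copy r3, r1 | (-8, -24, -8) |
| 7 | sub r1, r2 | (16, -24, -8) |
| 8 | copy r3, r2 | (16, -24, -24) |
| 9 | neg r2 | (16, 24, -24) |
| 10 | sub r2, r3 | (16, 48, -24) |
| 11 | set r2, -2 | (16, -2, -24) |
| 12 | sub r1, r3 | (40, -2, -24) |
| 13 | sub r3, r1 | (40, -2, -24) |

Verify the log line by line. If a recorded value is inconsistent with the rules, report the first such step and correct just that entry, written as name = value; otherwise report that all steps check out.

step 13, r3 = -64

Recomputing the run from the initial state:
step 1: r1 = 7, r2 = -8, r3 = 8
step 2: r1 = 7, r2 = -16, r3 = 8
step 3: r1 = -1, r2 = -16, r3 = 8
step 4: r1 = -8, r2 = -16, r3 = 8
step 5: r1 = -8, r2 = -24, r3 = 8
step 6: r1 = -8, r2 = -24, r3 = -8
step 7: r1 = 16, r2 = -24, r3 = -8
step 8: r1 = 16, r2 = -24, r3 = -24
step 9: r1 = 16, r2 = 24, r3 = -24
step 10: r1 = 16, r2 = 48, r3 = -24
step 11: r1 = 16, r2 = -2, r3 = -24
step 12: r1 = 40, r2 = -2, r3 = -24
step 13: r1 = 40, r2 = -2, r3 = -64
The first disagreement with the log is at step 13, where the value should be r3 = -64.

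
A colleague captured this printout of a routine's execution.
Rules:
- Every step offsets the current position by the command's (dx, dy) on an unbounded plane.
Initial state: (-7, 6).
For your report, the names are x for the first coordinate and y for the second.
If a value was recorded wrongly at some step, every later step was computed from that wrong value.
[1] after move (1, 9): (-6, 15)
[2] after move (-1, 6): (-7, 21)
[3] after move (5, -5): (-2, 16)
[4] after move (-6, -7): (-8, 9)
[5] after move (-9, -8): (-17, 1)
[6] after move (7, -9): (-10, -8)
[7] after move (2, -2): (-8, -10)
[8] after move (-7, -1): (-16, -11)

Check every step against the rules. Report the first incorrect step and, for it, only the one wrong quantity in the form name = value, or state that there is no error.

step 1: x = -7 + (1) = -6, y = 6 + (9) = 15 -> agrees with the printout
step 2: x = -6 + (-1) = -7, y = 15 + (6) = 21 -> checks out
step 3: x = -7 + (5) = -2, y = 21 + (-5) = 16 -> checks out
step 4: x = -2 + (-6) = -8, y = 16 + (-7) = 9 -> matches
step 5: x = -8 + (-9) = -17, y = 9 + (-8) = 1 -> no discrepancy
step 6: x = -17 + (7) = -10, y = 1 + (-9) = -8 -> checks out
step 7: x = -10 + (2) = -8, y = -8 + (-2) = -10 -> in agreement
step 8: x = -8 + (-7) = -15, y = -10 + (-1) = -11 -> the printout has a different value
First deviation found at step 8; the corrected entry is x = -15.

step 8, x = -15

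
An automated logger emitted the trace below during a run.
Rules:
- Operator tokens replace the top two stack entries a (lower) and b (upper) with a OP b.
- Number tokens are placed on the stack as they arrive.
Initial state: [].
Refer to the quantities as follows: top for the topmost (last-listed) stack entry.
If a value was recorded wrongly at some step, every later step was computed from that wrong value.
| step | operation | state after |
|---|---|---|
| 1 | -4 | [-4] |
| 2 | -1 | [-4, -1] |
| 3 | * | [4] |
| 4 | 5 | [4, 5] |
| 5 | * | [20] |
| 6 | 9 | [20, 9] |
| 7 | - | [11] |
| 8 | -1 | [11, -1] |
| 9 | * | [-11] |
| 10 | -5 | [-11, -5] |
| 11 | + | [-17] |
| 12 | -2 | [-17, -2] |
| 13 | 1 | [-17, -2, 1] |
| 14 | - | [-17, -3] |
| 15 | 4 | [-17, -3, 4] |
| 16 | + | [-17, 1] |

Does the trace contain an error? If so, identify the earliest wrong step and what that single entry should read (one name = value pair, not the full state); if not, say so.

Step 1: push -4: top = -4 — confirmed correct.
Step 2: push -1: top = -1 — confirmed correct.
Step 3: -4 * -1 = 4 — exactly as logged.
Step 4: push 5: top = 5 — verified.
Step 5: 4 * 5 = 20 — matches.
Step 6: push 9: top = 9 — verified.
Step 7: 20 - 9 = 11 — exactly as logged.
Step 8: push -1: top = -1 — checks out.
Step 9: 11 * -1 = -11 — confirmed correct.
Step 10: push -5: top = -5 — agrees with the trace.
Step 11: -11 + -5 = -16 — a discrepancy with the trace.
The earliest wrong entry is at step 11: it should read top = -16.

step 11, top = -16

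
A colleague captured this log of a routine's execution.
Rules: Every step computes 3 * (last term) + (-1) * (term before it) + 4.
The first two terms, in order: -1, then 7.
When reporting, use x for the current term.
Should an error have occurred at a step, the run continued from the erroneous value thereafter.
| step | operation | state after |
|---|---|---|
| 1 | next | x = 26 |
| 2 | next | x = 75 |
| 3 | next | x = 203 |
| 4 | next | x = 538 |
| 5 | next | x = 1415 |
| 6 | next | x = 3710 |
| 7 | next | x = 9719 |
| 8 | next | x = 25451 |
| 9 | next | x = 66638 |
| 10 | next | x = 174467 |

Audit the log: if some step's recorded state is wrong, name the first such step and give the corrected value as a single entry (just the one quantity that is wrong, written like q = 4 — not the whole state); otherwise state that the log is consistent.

Recomputing the run from the initial state:
step 1: x = 26
step 2: x = 75
step 3: x = 203
step 4: x = 538
step 5: x = 1415
step 6: x = 3711
step 7: x = 9722
step 8: x = 25459
step 9: x = 66659
step 10: x = 174522
The first disagreement with the log is at step 6, where the value should be x = 3711.

step 6, x = 3711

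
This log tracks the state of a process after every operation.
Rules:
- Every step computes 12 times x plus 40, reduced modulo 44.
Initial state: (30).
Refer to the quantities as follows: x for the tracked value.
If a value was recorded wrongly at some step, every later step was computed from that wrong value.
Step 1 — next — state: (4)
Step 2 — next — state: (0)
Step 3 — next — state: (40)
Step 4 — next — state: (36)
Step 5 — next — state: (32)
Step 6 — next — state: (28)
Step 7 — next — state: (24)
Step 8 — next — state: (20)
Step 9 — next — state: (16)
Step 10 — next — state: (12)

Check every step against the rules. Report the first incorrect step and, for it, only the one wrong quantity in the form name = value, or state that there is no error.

step 1: x = (12*30 + 40) mod 44 = 4 -> agrees with the log
step 2: x = (12*4 + 40) mod 44 = 0 -> consistent with the log
step 3: x = (12*0 + 40) mod 44 = 40 -> in agreement
step 4: x = (12*40 + 40) mod 44 = 36 -> confirmed correct
step 5: x = (12*36 + 40) mod 44 = 32 -> in agreement
step 6: x = (12*32 + 40) mod 44 = 28 -> same as recorded
step 7: x = (12*28 + 40) mod 44 = 24 -> confirmed correct
step 8: x = (12*24 + 40) mod 44 = 20 -> checks out
step 9: x = (12*20 + 40) mod 44 = 16 -> consistent with the log
step 10: x = (12*16 + 40) mod 44 = 12 -> matches
Every step is consistent.

no error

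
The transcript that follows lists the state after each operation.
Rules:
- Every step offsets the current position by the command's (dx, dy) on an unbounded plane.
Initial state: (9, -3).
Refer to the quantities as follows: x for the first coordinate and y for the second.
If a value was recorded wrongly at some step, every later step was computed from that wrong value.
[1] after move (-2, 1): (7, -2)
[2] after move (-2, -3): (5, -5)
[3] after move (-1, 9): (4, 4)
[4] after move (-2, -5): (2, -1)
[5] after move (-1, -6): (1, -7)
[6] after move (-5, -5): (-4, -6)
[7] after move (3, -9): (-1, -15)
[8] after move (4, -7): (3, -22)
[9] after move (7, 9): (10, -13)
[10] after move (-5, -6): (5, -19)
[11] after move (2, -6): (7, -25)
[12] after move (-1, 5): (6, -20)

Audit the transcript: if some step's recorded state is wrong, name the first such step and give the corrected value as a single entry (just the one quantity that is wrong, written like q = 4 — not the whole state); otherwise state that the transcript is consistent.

step 6, y = -12

Recomputing the run from the initial state:
step 1: x = 7, y = -2
step 2: x = 5, y = -5
step 3: x = 4, y = 4
step 4: x = 2, y = -1
step 5: x = 1, y = -7
step 6: x = -4, y = -12
step 7: x = -1, y = -21
step 8: x = 3, y = -28
step 9: x = 10, y = -19
step 10: x = 5, y = -25
step 11: x = 7, y = -31
step 12: x = 6, y = -26
The first disagreement with the transcript is at step 6, where the value should be y = -12.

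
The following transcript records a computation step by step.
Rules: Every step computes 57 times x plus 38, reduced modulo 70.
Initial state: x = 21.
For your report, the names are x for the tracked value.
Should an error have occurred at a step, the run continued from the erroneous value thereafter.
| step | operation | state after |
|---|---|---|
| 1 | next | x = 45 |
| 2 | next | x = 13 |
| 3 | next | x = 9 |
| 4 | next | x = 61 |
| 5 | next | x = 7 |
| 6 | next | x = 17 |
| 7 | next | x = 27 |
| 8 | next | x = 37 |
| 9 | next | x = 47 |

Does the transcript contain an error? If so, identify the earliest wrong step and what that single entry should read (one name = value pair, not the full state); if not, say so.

step 5, x = 15

Step 1: x = (57*21 + 38) mod 70 = 45 — verified.
Step 2: x = (57*45 + 38) mod 70 = 13 — in agreement.
Step 3: x = (57*13 + 38) mod 70 = 9 — confirmed correct.
Step 4: x = (57*9 + 38) mod 70 = 61 — consistent with the transcript.
Step 5: x = (57*61 + 38) mod 70 = 15 — not what was recorded.
First incorrect step: 5; the correct value is x = 15.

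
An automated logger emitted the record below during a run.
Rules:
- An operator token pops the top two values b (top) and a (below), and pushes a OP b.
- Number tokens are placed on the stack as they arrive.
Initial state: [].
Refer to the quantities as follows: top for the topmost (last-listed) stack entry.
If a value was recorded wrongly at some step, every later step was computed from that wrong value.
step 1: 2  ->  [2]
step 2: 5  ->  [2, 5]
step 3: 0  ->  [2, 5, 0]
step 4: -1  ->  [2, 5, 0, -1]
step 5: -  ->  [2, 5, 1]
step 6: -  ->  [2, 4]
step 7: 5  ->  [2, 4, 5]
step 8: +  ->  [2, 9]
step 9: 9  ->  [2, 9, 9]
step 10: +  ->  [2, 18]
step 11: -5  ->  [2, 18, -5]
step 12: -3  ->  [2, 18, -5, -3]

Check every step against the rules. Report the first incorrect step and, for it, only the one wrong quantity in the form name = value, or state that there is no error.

no error

1. push 2: top = 2 (no discrepancy)
2. push 5: top = 5 (in agreement)
3. push 0: top = 0 (consistent with the record)
4. push -1: top = -1 (matches)
5. 0 - -1 = 1 (in agreement)
6. 5 - 1 = 4 (consistent with the record)
7. push 5: top = 5 (in agreement)
8. 4 + 5 = 9 (confirmed correct)
9. push 9: top = 9 (matches)
10. 9 + 9 = 18 (no discrepancy)
11. push -5: top = -5 (agrees with the record)
12. push -3: top = -3 (in agreement)
All steps check out; nothing to correct.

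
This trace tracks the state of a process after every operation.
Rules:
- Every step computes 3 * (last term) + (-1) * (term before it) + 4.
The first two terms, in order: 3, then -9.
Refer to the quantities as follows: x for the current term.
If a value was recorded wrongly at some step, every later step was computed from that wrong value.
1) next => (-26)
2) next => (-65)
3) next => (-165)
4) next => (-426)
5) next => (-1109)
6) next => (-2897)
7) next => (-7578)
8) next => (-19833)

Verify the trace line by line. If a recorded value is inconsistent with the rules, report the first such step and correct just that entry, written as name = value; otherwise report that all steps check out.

no error

Recomputing the run from the initial state:
step 1: x = -26
step 2: x = -65
step 3: x = -165
step 4: x = -426
step 5: x = -1109
step 6: x = -2897
step 7: x = -7578
step 8: x = -19833
This matches the trace at every step.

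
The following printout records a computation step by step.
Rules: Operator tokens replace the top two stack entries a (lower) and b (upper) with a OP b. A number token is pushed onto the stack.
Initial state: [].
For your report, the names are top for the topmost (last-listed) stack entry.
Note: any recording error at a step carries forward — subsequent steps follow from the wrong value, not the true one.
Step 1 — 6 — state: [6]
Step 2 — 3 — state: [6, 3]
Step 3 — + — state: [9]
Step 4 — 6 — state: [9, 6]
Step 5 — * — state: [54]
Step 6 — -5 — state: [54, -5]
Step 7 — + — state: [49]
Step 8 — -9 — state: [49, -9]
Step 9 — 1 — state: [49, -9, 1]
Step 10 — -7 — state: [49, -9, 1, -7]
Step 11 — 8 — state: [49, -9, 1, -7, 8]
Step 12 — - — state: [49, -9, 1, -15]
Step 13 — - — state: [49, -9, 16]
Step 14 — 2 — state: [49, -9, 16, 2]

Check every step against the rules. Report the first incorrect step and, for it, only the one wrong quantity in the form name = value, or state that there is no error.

Recomputing the run from the initial state:
step 1: [6]
step 2: [6, 3]
step 3: [9]
step 4: [9, 6]
step 5: [54]
step 6: [54, -5]
step 7: [49]
step 8: [49, -9]
step 9: [49, -9, 1]
step 10: [49, -9, 1, -7]
step 11: [49, -9, 1, -7, 8]
step 12: [49, -9, 1, -15]
step 13: [49, -9, 16]
step 14: [49, -9, 16, 2]
This matches the printout at every step.

no error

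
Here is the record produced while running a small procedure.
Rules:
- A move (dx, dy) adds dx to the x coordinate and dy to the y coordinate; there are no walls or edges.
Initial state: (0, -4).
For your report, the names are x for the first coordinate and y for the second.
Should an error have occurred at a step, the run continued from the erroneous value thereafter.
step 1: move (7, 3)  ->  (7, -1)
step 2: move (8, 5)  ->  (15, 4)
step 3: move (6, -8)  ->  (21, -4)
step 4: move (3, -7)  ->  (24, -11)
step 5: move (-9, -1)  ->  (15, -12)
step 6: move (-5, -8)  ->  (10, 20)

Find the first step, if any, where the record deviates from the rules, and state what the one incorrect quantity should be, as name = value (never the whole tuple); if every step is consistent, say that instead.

step 6, y = -20

Step 1: x = 0 + (7) = 7, y = -4 + (3) = -1 — checks out.
Step 2: x = 7 + (8) = 15, y = -1 + (5) = 4 — exactly as logged.
Step 3: x = 15 + (6) = 21, y = 4 + (-8) = -4 — matches.
Step 4: x = 21 + (3) = 24, y = -4 + (-7) = -11 — agrees with the record.
Step 5: x = 24 + (-9) = 15, y = -11 + (-1) = -12 — exactly as logged.
Step 6: x = 15 + (-5) = 10, y = -12 + (-8) = -20 — first mismatch against the record.
That makes step 6 the first incorrect line — y = -20 is what it should show.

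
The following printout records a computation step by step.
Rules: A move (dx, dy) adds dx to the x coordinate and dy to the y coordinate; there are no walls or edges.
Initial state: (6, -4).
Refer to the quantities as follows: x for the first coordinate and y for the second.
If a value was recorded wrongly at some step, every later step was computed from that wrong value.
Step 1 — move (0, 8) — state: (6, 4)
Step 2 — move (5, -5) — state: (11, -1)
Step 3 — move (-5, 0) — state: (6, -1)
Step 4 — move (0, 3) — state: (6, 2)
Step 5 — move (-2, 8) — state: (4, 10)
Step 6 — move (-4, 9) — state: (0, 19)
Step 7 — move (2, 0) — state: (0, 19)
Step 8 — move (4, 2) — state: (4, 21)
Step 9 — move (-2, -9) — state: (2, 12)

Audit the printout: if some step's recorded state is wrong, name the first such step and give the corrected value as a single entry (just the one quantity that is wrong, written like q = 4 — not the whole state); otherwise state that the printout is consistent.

step 7, x = 2

1. x = 6 + (0) = 6, y = -4 + (8) = 4 (consistent with the printout)
2. x = 6 + (5) = 11, y = 4 + (-5) = -1 (confirmed correct)
3. x = 11 + (-5) = 6, y = -1 + (0) = -1 (consistent with the printout)
4. x = 6 + (0) = 6, y = -1 + (3) = 2 (exactly as logged)
5. x = 6 + (-2) = 4, y = 2 + (8) = 10 (exactly as logged)
6. x = 4 + (-4) = 0, y = 10 + (9) = 19 (checks out)
7. x = 0 + (2) = 2, y = 19 + (0) = 19 (the printout has a different value)
Step 7 is the first one off; corrected, x = 2.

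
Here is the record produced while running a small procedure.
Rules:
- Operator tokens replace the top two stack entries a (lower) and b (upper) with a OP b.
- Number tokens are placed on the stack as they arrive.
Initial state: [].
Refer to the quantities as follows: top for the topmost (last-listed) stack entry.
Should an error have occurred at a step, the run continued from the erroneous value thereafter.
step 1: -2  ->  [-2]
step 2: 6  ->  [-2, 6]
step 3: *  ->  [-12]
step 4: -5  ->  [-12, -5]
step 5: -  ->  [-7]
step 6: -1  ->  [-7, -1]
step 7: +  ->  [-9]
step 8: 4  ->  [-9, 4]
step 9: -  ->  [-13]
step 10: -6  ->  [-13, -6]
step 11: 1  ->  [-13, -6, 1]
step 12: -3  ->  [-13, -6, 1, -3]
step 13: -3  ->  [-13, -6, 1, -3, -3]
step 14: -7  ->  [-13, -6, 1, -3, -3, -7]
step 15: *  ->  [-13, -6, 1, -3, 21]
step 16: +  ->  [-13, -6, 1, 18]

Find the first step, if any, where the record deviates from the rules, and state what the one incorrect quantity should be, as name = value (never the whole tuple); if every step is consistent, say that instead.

1. push -2: top = -2 (checks out)
2. push 6: top = 6 (no discrepancy)
3. -2 * 6 = -12 (consistent with the record)
4. push -5: top = -5 (checks out)
5. -12 - -5 = -7 (consistent with the record)
6. push -1: top = -1 (verified)
7. -7 + -1 = -8 (a discrepancy with the record)
Step 7 is the first one off; corrected, top = -8.

step 7, top = -8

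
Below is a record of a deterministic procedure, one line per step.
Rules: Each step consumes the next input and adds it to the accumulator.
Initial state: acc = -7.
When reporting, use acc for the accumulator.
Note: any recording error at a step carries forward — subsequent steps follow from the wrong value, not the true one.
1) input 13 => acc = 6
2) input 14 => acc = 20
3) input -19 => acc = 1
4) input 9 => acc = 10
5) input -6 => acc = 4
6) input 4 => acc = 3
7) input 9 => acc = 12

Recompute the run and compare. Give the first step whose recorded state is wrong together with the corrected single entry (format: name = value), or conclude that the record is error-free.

step 6, acc = 8

step 1: acc = -7 + 13 = 6 -> matches
step 2: acc = 6 + 14 = 20 -> confirmed correct
step 3: acc = 20 + -19 = 1 -> checks out
step 4: acc = 1 + 9 = 10 -> consistent with the record
step 5: acc = 10 + -6 = 4 -> checks out
step 6: acc = 4 + 4 = 8 -> not what was recorded
So the first discrepancy is step 6, where the right value is acc = 8.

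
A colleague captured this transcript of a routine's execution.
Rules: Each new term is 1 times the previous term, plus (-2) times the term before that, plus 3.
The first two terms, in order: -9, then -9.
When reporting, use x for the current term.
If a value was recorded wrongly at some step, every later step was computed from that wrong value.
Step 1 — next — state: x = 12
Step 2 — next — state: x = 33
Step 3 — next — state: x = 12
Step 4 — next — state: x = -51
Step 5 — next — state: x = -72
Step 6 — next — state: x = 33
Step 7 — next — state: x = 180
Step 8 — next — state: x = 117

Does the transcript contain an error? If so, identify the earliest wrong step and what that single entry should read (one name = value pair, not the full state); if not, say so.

Step 1: x = 1*(-9) + (-2)*(-9) + (3) = 12 — agrees with the transcript.
Step 2: x = 1*(12) + (-2)*(-9) + (3) = 33 — in agreement.
Step 3: x = 1*(33) + (-2)*(12) + (3) = 12 — agrees with the transcript.
Step 4: x = 1*(12) + (-2)*(33) + (3) = -51 — confirmed correct.
Step 5: x = 1*(-51) + (-2)*(12) + (3) = -72 — no discrepancy.
Step 6: x = 1*(-72) + (-2)*(-51) + (3) = 33 — agrees with the transcript.
Step 7: x = 1*(33) + (-2)*(-72) + (3) = 180 — checks out.
Step 8: x = 1*(180) + (-2)*(33) + (3) = 117 — in agreement.
All steps check out; nothing to correct.

no error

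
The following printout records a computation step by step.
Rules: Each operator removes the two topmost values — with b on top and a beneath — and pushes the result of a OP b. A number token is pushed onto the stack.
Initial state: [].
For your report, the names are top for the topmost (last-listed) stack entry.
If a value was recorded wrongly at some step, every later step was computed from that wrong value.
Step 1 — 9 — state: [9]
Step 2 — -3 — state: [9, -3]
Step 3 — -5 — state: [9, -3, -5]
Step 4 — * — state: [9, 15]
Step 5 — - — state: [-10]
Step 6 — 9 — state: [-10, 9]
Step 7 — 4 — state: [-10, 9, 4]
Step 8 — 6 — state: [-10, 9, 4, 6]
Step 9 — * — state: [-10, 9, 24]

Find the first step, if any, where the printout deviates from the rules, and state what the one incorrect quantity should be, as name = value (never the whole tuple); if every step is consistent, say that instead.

step 5, top = -6

1. push 9: top = 9 (matches)
2. push -3: top = -3 (consistent with the printout)
3. push -5: top = -5 (in agreement)
4. -3 * -5 = 15 (checks out)
5. 9 - 15 = -6 (the recorded entry deviates here)
Conclusion: step 5 carries the first error; the entry should be top = -6.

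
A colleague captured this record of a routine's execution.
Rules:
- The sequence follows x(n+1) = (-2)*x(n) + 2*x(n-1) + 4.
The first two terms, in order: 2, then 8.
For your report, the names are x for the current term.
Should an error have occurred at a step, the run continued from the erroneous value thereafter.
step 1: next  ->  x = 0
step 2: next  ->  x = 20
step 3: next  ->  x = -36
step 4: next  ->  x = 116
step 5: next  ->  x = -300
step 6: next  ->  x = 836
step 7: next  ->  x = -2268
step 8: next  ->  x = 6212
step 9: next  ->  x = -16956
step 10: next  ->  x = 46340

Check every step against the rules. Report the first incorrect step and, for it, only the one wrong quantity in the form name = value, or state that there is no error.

step 1, x = -8

Recomputing the run from the initial state:
step 1: x = -8
step 2: x = 36
step 3: x = -84
step 4: x = 244
step 5: x = -652
step 6: x = 1796
step 7: x = -4892
step 8: x = 13380
step 9: x = -36540
step 10: x = 99844
The first disagreement with the record is at step 1, where the value should be x = -8.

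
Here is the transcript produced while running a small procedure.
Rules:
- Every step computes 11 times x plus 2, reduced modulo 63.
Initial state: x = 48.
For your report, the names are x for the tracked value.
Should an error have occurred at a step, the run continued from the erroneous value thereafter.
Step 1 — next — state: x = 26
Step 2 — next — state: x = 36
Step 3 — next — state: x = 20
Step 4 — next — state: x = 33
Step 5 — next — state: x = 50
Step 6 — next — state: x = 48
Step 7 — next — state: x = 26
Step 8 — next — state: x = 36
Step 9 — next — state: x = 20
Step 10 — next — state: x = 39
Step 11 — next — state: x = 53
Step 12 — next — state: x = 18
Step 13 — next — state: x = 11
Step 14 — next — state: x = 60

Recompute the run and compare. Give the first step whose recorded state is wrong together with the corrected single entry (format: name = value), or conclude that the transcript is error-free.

step 10, x = 33

Recomputing the run from the initial state:
step 1: x = 26
step 2: x = 36
step 3: x = 20
step 4: x = 33
step 5: x = 50
step 6: x = 48
step 7: x = 26
step 8: x = 36
step 9: x = 20
step 10: x = 33
step 11: x = 50
step 12: x = 48
step 13: x = 26
step 14: x = 36
The first disagreement with the transcript is at step 10, where the value should be x = 33.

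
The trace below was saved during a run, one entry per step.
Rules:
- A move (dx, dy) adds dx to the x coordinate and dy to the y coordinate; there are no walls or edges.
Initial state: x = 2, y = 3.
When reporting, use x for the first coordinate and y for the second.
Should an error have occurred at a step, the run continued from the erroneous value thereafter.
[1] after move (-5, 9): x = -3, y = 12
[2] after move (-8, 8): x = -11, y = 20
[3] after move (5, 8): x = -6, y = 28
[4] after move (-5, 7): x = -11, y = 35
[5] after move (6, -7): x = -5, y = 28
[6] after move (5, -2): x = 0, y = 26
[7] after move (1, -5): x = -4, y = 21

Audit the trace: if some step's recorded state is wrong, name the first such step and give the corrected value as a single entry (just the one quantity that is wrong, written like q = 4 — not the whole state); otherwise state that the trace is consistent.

Recomputing the run from the initial state:
step 1: x = -3, y = 12
step 2: x = -11, y = 20
step 3: x = -6, y = 28
step 4: x = -11, y = 35
step 5: x = -5, y = 28
step 6: x = 0, y = 26
step 7: x = 1, y = 21
The first disagreement with the trace is at step 7, where the value should be x = 1.

step 7, x = 1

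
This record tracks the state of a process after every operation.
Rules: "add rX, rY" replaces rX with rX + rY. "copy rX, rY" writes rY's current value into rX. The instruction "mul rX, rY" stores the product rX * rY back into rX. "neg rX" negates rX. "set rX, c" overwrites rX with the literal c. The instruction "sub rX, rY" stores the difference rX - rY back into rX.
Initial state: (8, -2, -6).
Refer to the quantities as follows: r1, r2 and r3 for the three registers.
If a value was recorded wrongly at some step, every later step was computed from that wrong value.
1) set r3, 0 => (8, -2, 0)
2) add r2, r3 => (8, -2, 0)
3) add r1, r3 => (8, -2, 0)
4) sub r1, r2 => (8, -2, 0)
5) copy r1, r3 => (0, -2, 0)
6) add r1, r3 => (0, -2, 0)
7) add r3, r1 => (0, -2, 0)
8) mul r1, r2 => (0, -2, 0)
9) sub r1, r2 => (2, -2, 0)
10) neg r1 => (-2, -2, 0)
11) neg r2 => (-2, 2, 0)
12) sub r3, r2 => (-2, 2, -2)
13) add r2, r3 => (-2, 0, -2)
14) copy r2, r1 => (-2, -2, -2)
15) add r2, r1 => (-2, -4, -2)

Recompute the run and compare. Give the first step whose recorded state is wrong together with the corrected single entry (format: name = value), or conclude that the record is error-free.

step 4, r1 = 10

step 1: r3 = 0 -> checks out
step 2: r2 = -2 + 0 = -2 -> matches
step 3: r1 = 8 + 0 = 8 -> agrees with the record
step 4: r1 = 8 - -2 = 10 -> a discrepancy with the record
Step 4 is the first one off; corrected, r1 = 10.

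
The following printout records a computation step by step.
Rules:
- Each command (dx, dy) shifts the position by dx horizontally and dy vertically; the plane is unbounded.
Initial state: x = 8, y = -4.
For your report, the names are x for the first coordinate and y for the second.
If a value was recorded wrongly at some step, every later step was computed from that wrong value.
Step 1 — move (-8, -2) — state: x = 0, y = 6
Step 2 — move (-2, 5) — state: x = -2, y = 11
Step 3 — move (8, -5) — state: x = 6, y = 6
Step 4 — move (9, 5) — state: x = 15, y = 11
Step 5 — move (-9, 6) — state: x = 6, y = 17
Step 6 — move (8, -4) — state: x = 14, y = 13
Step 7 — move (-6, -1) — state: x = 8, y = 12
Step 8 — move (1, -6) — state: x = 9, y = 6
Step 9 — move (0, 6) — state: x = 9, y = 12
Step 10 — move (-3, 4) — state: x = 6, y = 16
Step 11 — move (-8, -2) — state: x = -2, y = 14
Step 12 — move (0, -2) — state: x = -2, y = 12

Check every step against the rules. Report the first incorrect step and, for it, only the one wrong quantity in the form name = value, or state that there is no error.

1. x = 8 + (-8) = 0, y = -4 + (-2) = -6 (first mismatch against the printout)
So the first discrepancy is step 1, where the right value is y = -6.

step 1, y = -6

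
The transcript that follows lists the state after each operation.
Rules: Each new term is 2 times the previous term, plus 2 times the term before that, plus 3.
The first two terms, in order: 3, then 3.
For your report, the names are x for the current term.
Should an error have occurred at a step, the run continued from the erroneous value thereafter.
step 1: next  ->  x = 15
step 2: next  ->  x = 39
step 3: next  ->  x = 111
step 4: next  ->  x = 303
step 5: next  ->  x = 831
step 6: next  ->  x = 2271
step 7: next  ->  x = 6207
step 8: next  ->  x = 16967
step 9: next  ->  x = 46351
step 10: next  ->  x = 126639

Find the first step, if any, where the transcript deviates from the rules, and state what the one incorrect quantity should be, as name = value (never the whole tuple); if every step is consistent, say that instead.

1. x = 2*(3) + (2)*(3) + (3) = 15 (exactly as logged)
2. x = 2*(15) + (2)*(3) + (3) = 39 (no discrepancy)
3. x = 2*(39) + (2)*(15) + (3) = 111 (matches)
4. x = 2*(111) + (2)*(39) + (3) = 303 (no discrepancy)
5. x = 2*(303) + (2)*(111) + (3) = 831 (in agreement)
6. x = 2*(831) + (2)*(303) + (3) = 2271 (exactly as logged)
7. x = 2*(2271) + (2)*(831) + (3) = 6207 (exactly as logged)
8. x = 2*(6207) + (2)*(2271) + (3) = 16959 (the recorded entry deviates here)
First incorrect step: 8; the correct value is x = 16959.

step 8, x = 16959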